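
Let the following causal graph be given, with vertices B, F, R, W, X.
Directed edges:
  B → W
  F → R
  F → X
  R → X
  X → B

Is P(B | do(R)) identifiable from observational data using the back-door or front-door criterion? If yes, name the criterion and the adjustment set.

P(B|do(R)): backdoor, adjust for {F}.

desc(R)\{R}={B,W,X}; candidates ⊆ {F}.
size 0: {}; under {} R still reaches {B,F,W,X} ∋ B.
{F}: R⊥B given {F} in G with R→· removed — back-door holds.
P(B|do(R)) = Σ_{F} P(B|R,F)·P(F).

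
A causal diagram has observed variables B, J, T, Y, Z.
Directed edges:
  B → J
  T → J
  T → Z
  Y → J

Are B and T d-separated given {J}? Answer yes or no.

No — B and T are d-connected given {J}.

Bayes-Ball from B | {J} reaches {T,Y,Z}.
T ∈ reach(B|{J}) ⇒ B ⊥̸ T | {J}.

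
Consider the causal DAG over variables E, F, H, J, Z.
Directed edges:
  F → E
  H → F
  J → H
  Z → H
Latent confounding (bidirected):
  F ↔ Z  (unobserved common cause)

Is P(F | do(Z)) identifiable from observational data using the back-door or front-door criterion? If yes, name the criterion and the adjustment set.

desc(Z)\{Z}={E,F,H}; candidates ⊆ {J}.
Z↔F: latent back-door arc(s) into Z.
size 0: {}; under {} Z still reaches {E,F} ∋ F.
size 1: {J}; under {J} Z still reaches {E,F} ∋ F.
Z↔F cannot be blocked by any observed set — no back-door set.
{H}: (i) intercepts every directed Z→F path; (ii) no back-door Z→{H}; (iii) {Z} blocks every back-door {H}→F. Front-door holds.
P(F|do(Z)) = Σ_{H} P(H|Z) Σ_{Z'} P(F|H,Z')P(Z').

P(F|do(Z)): frontdoor, adjust for {H}.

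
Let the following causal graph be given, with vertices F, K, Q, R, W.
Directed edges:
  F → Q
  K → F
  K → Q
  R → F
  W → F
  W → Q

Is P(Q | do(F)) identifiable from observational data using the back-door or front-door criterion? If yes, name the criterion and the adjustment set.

P(Q|do(F)): backdoor, adjust for {K, W}.

desc(F)\{F}={Q}; candidates ⊆ {K,R,W}.
size 0: {}; under {} F still reaches {K,Q,R,W} ∋ Q.
size 1: {K}, {R}, {W}; under {K} F still reaches {Q,R,W} ∋ Q.
{K,W}: F⊥Q given {K,W} in G with F→· removed — back-door holds.
P(Q|do(F)) = Σ_{K,W} P(Q|F,K,W)·P(K,W).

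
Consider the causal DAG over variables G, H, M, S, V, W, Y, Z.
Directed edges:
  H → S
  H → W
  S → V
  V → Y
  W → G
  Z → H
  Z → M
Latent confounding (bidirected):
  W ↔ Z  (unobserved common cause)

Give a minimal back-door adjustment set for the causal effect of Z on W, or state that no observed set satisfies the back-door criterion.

desc(Z)\{Z}={G,H,M,S,V,W,Y}; candidates ⊆ {—}.
Z↔W: latent back-door arc(s) into Z.
size 0: {}; under {} Z still reaches {G,W} ∋ W.
Z↔W cannot be blocked by any observed set — no back-door set.

Z→W: no observed back-door set.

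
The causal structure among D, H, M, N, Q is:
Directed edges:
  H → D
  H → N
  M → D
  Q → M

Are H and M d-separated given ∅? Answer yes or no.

Yes — H ⊥ M | ∅.

Bayes-Ball from H | ∅ reaches {D,N}.
M ∉ reach(H|∅) ⇒ H ⊥ M | ∅.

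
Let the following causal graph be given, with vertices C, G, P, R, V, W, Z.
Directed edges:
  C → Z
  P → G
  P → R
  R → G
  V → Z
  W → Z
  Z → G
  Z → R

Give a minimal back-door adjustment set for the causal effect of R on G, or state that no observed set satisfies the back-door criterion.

desc(R)\{R}={G}; candidates ⊆ {C,P,V,W,Z}.
size 0: {}; under {} R still reaches {C,G,P,V,W,Z} ∋ G.
size 1: {C}, {P}, {V} …(+2); under {C} R still reaches {G,P,V,W,Z} ∋ G.
{P,Z}: R⊥G given {P,Z} in G with R→· removed — back-door holds.

R→G: minimal back-door set {P, Z}.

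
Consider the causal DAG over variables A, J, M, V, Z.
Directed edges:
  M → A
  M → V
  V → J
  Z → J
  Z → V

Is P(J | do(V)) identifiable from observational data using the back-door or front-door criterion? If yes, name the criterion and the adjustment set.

P(J|do(V)): backdoor, adjust for {Z}.

desc(V)\{V}={J}; candidates ⊆ {A,M,Z}.
size 0: {}; under {} V still reaches {A,J,M,Z} ∋ J.
{Z}: V⊥J given {Z} in G with V→· removed — back-door holds.
P(J|do(V)) = Σ_{Z} P(J|V,Z)·P(Z).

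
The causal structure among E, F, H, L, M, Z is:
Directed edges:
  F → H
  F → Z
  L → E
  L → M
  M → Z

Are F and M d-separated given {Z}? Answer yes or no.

Bayes-Ball from F | {Z} reaches {E,H,L,M}.
M ∈ reach(F|{Z}) ⇒ F ⊥̸ M | {Z}.

No — F and M are d-connected given {Z}.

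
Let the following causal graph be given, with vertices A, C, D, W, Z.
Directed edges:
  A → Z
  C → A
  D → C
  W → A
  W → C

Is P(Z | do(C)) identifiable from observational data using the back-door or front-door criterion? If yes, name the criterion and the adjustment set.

P(Z|do(C)): backdoor, adjust for {W}.

desc(C)\{C}={A,Z}; candidates ⊆ {D,W}.
size 0: {}; under {} C still reaches {A,D,W,Z} ∋ Z.
{W}: C⊥Z given {W} in G with C→· removed — back-door holds.
P(Z|do(C)) = Σ_{W} P(Z|C,W)·P(W).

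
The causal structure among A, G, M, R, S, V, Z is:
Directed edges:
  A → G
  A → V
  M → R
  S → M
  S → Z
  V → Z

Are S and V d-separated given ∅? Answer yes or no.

Yes — S ⊥ V | ∅.

Bayes-Ball from S | ∅ reaches {M,R,Z}.
V ∉ reach(S|∅) ⇒ S ⊥ V | ∅.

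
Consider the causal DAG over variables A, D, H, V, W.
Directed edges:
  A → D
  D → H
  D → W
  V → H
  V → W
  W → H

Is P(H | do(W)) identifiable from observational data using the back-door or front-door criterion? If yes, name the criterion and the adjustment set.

desc(W)\{W}={H}; candidates ⊆ {A,D,V}.
size 0: {}; under {} W still reaches {A,D,H,V} ∋ H.
size 1: {A}, {D}, {V}; under {A} W still reaches {D,H,V} ∋ H.
{D,V}: W⊥H given {D,V} in G with W→· removed — back-door holds.
P(H|do(W)) = Σ_{D,V} P(H|W,D,V)·P(D,V).

P(H|do(W)): backdoor, adjust for {D, V}.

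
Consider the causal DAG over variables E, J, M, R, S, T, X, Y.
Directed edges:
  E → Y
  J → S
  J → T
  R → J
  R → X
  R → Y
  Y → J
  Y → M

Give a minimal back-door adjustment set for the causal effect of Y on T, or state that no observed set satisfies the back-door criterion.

Y→T: minimal back-door set {R}.

desc(Y)\{Y}={J,M,S,T}; candidates ⊆ {E,R,X}.
size 0: {}; under {} Y still reaches {E,J,R,S,T,X} ∋ T.
{R}: Y⊥T given {R} in G with Y→· removed — back-door holds.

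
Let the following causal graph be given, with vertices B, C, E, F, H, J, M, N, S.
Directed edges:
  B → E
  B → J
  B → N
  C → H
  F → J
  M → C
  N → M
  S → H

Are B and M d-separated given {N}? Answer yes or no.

Yes — B ⊥ M | {N}.

Bayes-Ball from B | {N} reaches {E,J}.
M ∉ reach(B|{N}) ⇒ B ⊥ M | {N}.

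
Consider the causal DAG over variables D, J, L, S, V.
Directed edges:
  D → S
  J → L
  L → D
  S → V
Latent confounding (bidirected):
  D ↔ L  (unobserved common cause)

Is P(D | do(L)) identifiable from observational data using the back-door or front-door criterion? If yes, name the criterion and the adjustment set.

desc(L)\{L}={D,S,V}; candidates ⊆ {J}.
L↔D: latent back-door arc(s) into L.
size 0: {}; under {} L still reaches {D,J,S,V} ∋ D.
size 1: {J}; under {J} L still reaches {D,S,V} ∋ D.
L↔D cannot be blocked by any observed set — no back-door set.
No mediator lies on a directed L→…→D path.
Neither criterion identifies P(D|do(L)) in this graph.

P(D|do(L)): not identifiable (no BD/FD set).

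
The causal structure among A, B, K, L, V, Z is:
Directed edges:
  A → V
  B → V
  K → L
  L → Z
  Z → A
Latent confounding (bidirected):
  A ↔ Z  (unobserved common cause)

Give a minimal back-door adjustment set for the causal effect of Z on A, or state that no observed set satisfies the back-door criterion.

desc(Z)\{Z}={A,V}; candidates ⊆ {B,K,L}.
Z↔A: latent back-door arc(s) into Z.
size 0: {}; under {} Z still reaches {A,K,L,V} ∋ A.
size 1: {B}, {K}, {L}; under {B} Z still reaches {A,K,L,V} ∋ A.
size 2: {B,K}, {B,L}, {K,L}; under {B,K} Z still reaches {A,L,V} ∋ A.
Z↔A cannot be blocked by any observed set — no back-door set.

Z→A: no observed back-door set.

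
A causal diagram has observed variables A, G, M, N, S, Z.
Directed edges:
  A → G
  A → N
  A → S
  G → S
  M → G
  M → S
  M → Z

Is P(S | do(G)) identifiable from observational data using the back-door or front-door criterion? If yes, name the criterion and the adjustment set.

P(S|do(G)): backdoor, adjust for {A, M}.

desc(G)\{G}={S}; candidates ⊆ {A,M,N,Z}.
size 0: {}; under {} G still reaches {A,M,N,S,Z} ∋ S.
size 1: {A}, {M}, {N} …(+1); under {A} G still reaches {M,S,Z} ∋ S.
{A,M}: G⊥S given {A,M} in G with G→· removed — back-door holds.
P(S|do(G)) = Σ_{A,M} P(S|G,A,M)·P(A,M).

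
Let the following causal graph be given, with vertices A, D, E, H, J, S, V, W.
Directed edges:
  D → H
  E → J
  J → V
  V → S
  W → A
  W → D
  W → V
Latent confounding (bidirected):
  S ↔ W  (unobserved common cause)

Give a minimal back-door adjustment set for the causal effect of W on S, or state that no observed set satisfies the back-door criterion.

W→S: no observed back-door set.

desc(W)\{W}={A,D,H,S,V}; candidates ⊆ {E,J}.
W↔S: latent back-door arc(s) into W.
size 0: {}; under {} W still reaches {S} ∋ S.
size 1: {E}, {J}; under {E} W still reaches {S} ∋ S.
size 2: {E,J}; under {E,J} W still reaches {S} ∋ S.
W↔S cannot be blocked by any observed set — no back-door set.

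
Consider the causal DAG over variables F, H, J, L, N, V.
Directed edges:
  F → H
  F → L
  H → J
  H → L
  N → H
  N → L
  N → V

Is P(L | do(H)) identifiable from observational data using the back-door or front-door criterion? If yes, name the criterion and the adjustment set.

P(L|do(H)): backdoor, adjust for {F, N}.

desc(H)\{H}={J,L}; candidates ⊆ {F,N,V}.
size 0: {}; under {} H still reaches {F,L,N,V} ∋ L.
size 1: {F}, {N}, {V}; under {F} H still reaches {L,N,V} ∋ L.
{F,N}: H⊥L given {F,N} in G with H→· removed — back-door holds.
P(L|do(H)) = Σ_{F,N} P(L|H,F,N)·P(F,N).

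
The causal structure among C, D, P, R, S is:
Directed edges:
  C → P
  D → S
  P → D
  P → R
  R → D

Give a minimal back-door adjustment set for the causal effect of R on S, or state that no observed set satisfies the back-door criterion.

desc(R)\{R}={D,S}; candidates ⊆ {C,P}.
size 0: {}; under {} R still reaches {C,D,P,S} ∋ S.
{P}: R⊥S given {P} in G with R→· removed — back-door holds.

R→S: minimal back-door set {P}.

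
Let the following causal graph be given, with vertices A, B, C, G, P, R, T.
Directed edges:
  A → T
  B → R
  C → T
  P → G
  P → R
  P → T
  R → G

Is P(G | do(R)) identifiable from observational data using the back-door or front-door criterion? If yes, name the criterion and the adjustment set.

desc(R)\{R}={G}; candidates ⊆ {A,B,C,P,T}.
size 0: {}; under {} R still reaches {B,G,P,T} ∋ G.
{P}: R⊥G given {P} in G with R→· removed — back-door holds.
P(G|do(R)) = Σ_{P} P(G|R,P)·P(P).

P(G|do(R)): backdoor, adjust for {P}.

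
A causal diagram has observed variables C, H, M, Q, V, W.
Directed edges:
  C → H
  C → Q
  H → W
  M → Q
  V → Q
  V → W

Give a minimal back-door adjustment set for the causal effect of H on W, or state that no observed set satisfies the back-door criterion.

desc(H)\{H}={W}; candidates ⊆ {C,M,Q,V}.
∅: H⊥W given ∅ in G with H→· removed — back-door holds.

H→W: minimal back-door set ∅.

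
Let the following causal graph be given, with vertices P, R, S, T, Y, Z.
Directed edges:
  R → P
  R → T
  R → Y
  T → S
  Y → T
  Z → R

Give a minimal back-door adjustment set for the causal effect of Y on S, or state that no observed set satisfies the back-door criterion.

desc(Y)\{Y}={S,T}; candidates ⊆ {P,R,Z}.
size 0: {}; under {} Y still reaches {P,R,S,T,Z} ∋ S.
{R}: Y⊥S given {R} in G with Y→· removed — back-door holds.

Y→S: minimal back-door set {R}.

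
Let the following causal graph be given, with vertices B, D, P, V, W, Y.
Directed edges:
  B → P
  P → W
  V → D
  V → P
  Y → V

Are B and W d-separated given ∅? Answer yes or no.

Bayes-Ball from B | ∅ reaches {P,W}.
W ∈ reach(B|∅) ⇒ B ⊥̸ W | ∅.

No — B and W are d-connected given ∅.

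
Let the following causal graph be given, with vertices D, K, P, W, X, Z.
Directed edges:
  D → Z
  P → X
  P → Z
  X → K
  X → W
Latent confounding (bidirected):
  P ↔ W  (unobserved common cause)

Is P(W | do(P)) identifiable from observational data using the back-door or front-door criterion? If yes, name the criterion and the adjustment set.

P(W|do(P)): frontdoor, adjust for {X}.

desc(P)\{P}={K,W,X,Z}; candidates ⊆ {D}.
P↔W: latent back-door arc(s) into P.
size 0: {}; under {} P still reaches {W} ∋ W.
size 1: {D}; under {D} P still reaches {W} ∋ W.
P↔W cannot be blocked by any observed set — no back-door set.
{X}: (i) intercepts every directed P→W path; (ii) no back-door P→{X}; (iii) {P} blocks every back-door {X}→W. Front-door holds.
P(W|do(P)) = Σ_{X} P(X|P) Σ_{P'} P(W|X,P')P(P').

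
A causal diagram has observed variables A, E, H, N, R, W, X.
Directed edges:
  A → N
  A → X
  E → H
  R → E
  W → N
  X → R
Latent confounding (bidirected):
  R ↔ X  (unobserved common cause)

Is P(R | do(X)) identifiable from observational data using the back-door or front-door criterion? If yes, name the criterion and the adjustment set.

P(R|do(X)): not identifiable (no BD/FD set).

desc(X)\{X}={E,H,R}; candidates ⊆ {A,N,W}.
X↔R: latent back-door arc(s) into X.
size 0: {}; under {} X still reaches {A,E,H,N,R} ∋ R.
size 1: {A}, {N}, {W}; under {A} X still reaches {E,H,R} ∋ R.
size 2: {A,N}, {A,W}, {N,W}; under {A,N} X still reaches {E,H,R} ∋ R.
X↔R cannot be blocked by any observed set — no back-door set.
No mediator lies on a directed X→…→R path.
Neither criterion identifies P(R|do(X)) in this graph.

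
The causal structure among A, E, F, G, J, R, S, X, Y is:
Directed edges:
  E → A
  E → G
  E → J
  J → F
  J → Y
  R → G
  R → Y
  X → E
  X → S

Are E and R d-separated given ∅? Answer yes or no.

Bayes-Ball from E | ∅ reaches {A,F,G,J,S,X,Y}.
R ∉ reach(E|∅) ⇒ E ⊥ R | ∅.

Yes — E ⊥ R | ∅.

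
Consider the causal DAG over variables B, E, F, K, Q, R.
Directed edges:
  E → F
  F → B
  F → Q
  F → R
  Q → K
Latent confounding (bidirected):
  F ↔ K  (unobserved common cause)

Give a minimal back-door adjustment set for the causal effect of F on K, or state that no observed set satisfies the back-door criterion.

F→K: no observed back-door set.

desc(F)\{F}={B,K,Q,R}; candidates ⊆ {E}.
F↔K: latent back-door arc(s) into F.
size 0: {}; under {} F still reaches {E,K} ∋ K.
size 1: {E}; under {E} F still reaches {K} ∋ K.
F↔K cannot be blocked by any observed set — no back-door set.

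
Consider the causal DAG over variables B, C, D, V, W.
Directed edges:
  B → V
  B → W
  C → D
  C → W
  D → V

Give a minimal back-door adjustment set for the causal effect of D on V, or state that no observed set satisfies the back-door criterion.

D→V: minimal back-door set ∅.

desc(D)\{D}={V}; candidates ⊆ {B,C,W}.
∅: D⊥V given ∅ in G with D→· removed — back-door holds.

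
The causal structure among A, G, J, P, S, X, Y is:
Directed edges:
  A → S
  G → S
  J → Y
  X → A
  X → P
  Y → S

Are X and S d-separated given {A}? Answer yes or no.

Bayes-Ball from X | {A} reaches {P}.
S ∉ reach(X|{A}) ⇒ X ⊥ S | {A}.

Yes — X ⊥ S | {A}.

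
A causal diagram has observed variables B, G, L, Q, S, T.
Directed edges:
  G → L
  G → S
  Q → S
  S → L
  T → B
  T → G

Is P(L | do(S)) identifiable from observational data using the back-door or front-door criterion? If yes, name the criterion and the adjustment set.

desc(S)\{S}={L}; candidates ⊆ {B,G,Q,T}.
size 0: {}; under {} S still reaches {B,G,L,Q,T} ∋ L.
{G}: S⊥L given {G} in G with S→· removed — back-door holds.
P(L|do(S)) = Σ_{G} P(L|S,G)·P(G).

P(L|do(S)): backdoor, adjust for {G}.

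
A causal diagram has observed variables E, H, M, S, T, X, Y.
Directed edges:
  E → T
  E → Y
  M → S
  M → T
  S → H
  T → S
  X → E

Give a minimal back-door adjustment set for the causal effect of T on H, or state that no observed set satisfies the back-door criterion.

desc(T)\{T}={H,S}; candidates ⊆ {E,M,X,Y}.
size 0: {}; under {} T still reaches {E,H,M,S,X,Y} ∋ H.
{M}: T⊥H given {M} in G with T→· removed — back-door holds.

T→H: minimal back-door set {M}.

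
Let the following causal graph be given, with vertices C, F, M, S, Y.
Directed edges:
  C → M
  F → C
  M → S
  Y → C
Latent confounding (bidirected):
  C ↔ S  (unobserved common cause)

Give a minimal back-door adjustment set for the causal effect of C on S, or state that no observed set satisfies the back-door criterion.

desc(C)\{C}={M,S}; candidates ⊆ {F,Y}.
C↔S: latent back-door arc(s) into C.
size 0: {}; under {} C still reaches {F,S,Y} ∋ S.
size 1: {F}, {Y}; under {F} C still reaches {S,Y} ∋ S.
size 2: {F,Y}; under {F,Y} C still reaches {S} ∋ S.
C↔S cannot be blocked by any observed set — no back-door set.

C→S: no observed back-door set.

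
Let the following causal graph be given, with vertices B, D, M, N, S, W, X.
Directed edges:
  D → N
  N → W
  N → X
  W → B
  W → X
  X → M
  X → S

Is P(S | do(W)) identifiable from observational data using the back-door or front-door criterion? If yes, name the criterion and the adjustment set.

desc(W)\{W}={B,M,S,X}; candidates ⊆ {D,N}.
size 0: {}; under {} W still reaches {D,M,N,S,X} ∋ S.
{N}: W⊥S given {N} in G with W→· removed — back-door holds.
P(S|do(W)) = Σ_{N} P(S|W,N)·P(N).

P(S|do(W)): backdoor, adjust for {N}.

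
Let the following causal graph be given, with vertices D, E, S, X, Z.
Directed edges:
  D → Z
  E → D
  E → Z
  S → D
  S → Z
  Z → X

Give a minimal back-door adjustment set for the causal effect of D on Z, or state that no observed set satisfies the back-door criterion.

desc(D)\{D}={X,Z}; candidates ⊆ {E,S}.
size 0: {}; under {} D still reaches {E,S,X,Z} ∋ Z.
size 1: {E}, {S}; under {E} D still reaches {S,X,Z} ∋ Z.
{E,S}: D⊥Z given {E,S} in G with D→· removed — back-door holds.

D→Z: minimal back-door set {E, S}.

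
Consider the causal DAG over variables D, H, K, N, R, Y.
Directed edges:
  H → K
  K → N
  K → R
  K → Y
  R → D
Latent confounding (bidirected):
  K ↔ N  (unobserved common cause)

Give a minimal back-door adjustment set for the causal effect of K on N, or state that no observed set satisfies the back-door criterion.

desc(K)\{K}={D,N,R,Y}; candidates ⊆ {H}.
K↔N: latent back-door arc(s) into K.
size 0: {}; under {} K still reaches {H,N} ∋ N.
size 1: {H}; under {H} K still reaches {N} ∋ N.
K↔N cannot be blocked by any observed set — no back-door set.

K→N: no observed back-door set.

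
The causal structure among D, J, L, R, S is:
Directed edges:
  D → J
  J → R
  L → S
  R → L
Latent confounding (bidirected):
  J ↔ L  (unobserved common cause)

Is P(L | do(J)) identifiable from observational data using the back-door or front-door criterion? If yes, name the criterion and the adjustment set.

desc(J)\{J}={L,R,S}; candidates ⊆ {D}.
J↔L: latent back-door arc(s) into J.
size 0: {}; under {} J still reaches {D,L,S} ∋ L.
size 1: {D}; under {D} J still reaches {L,S} ∋ L.
J↔L cannot be blocked by any observed set — no back-door set.
{R}: (i) intercepts every directed J→L path; (ii) no back-door J→{R}; (iii) {J} blocks every back-door {R}→L. Front-door holds.
P(L|do(J)) = Σ_{R} P(R|J) Σ_{J'} P(L|R,J')P(J').

P(L|do(J)): frontdoor, adjust for {R}.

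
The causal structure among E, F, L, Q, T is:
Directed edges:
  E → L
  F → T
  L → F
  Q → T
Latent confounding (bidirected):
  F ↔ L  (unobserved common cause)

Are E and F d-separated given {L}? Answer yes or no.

Bayes-Ball from E | {L} reaches {F,T}.
F ∈ reach(E|{L}) ⇒ E ⊥̸ F | {L}.

No — E and F are d-connected given {L}.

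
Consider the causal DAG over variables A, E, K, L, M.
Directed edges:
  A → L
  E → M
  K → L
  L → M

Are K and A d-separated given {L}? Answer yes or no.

No — K and A are d-connected given {L}.

Bayes-Ball from K | {L} reaches {A}.
A ∈ reach(K|{L}) ⇒ K ⊥̸ A | {L}.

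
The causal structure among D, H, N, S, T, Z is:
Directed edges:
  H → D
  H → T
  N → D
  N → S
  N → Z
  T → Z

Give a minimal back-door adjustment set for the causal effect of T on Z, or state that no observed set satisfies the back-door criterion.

T→Z: minimal back-door set ∅.

desc(T)\{T}={Z}; candidates ⊆ {D,H,N,S}.
∅: T⊥Z given ∅ in G with T→· removed — back-door holds.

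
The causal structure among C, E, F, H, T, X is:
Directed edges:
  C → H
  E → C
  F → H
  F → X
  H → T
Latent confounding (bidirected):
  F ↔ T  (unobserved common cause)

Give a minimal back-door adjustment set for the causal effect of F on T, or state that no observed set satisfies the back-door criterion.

desc(F)\{F}={H,T,X}; candidates ⊆ {C,E}.
F↔T: latent back-door arc(s) into F.
size 0: {}; under {} F still reaches {T} ∋ T.
size 1: {C}, {E}; under {C} F still reaches {T} ∋ T.
size 2: {C,E}; under {C,E} F still reaches {T} ∋ T.
F↔T cannot be blocked by any observed set — no back-door set.

F→T: no observed back-door set.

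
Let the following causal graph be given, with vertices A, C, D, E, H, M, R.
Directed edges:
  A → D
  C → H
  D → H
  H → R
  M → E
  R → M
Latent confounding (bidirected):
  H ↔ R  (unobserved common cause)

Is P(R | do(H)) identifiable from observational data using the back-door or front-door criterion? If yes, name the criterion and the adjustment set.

desc(H)\{H}={E,M,R}; candidates ⊆ {A,C,D}.
H↔R: latent back-door arc(s) into H.
size 0: {}; under {} H still reaches {A,C,D,E,M,R} ∋ R.
size 1: {A}, {C}, {D}; under {A} H still reaches {C,D,E,M,R} ∋ R.
size 2: {A,C}, {A,D}, {C,D}; under {A,C} H still reaches {D,E,M,R} ∋ R.
H↔R cannot be blocked by any observed set — no back-door set.
No mediator lies on a directed H→…→R path.
Neither criterion identifies P(R|do(H)) in this graph.

P(R|do(H)): not identifiable (no BD/FD set).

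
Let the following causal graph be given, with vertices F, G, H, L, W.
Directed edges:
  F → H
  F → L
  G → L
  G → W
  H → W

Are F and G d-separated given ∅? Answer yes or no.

Yes — F ⊥ G | ∅.

Bayes-Ball from F | ∅ reaches {H,L,W}.
G ∉ reach(F|∅) ⇒ F ⊥ G | ∅.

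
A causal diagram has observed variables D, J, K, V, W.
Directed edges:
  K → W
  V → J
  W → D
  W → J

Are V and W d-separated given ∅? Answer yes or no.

Bayes-Ball from V | ∅ reaches {J}.
W ∉ reach(V|∅) ⇒ V ⊥ W | ∅.

Yes — V ⊥ W | ∅.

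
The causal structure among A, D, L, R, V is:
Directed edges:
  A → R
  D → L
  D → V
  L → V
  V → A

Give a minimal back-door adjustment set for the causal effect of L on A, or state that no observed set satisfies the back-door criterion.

desc(L)\{L}={A,R,V}; candidates ⊆ {D}.
size 0: {}; under {} L still reaches {A,D,R,V} ∋ A.
{D}: L⊥A given {D} in G with L→· removed — back-door holds.

L→A: minimal back-door set {D}.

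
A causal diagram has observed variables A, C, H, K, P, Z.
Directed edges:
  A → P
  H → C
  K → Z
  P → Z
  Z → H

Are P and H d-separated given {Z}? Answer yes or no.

Yes — P ⊥ H | {Z}.

Bayes-Ball from P | {Z} reaches {A,K}.
H ∉ reach(P|{Z}) ⇒ P ⊥ H | {Z}.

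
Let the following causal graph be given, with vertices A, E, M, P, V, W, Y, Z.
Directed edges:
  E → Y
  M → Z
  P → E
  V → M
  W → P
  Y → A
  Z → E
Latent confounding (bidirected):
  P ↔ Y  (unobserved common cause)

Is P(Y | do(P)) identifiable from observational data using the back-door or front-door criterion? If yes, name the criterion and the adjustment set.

P(Y|do(P)): frontdoor, adjust for {E}.

desc(P)\{P}={A,E,Y}; candidates ⊆ {M,V,W,Z}.
P↔Y: latent back-door arc(s) into P.
size 0: {}; under {} P still reaches {A,W,Y} ∋ Y.
size 1: {M}, {V}, {W} …(+1); under {M} P still reaches {A,W,Y} ∋ Y.
size 2: {M,V}, {M,W}, {M,Z} …(+3); under {M,V} P still reaches {A,W,Y} ∋ Y.
P↔Y cannot be blocked by any observed set — no back-door set.
{E}: (i) intercepts every directed P→Y path; (ii) no back-door P→{E}; (iii) {P} blocks every back-door {E}→Y. Front-door holds.
P(Y|do(P)) = Σ_{E} P(E|P) Σ_{P'} P(Y|E,P')P(P').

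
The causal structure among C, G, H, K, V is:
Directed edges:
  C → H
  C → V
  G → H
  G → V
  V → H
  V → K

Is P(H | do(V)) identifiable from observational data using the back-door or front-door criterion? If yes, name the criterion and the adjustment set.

P(H|do(V)): backdoor, adjust for {C, G}.

desc(V)\{V}={H,K}; candidates ⊆ {C,G}.
size 0: {}; under {} V still reaches {C,G,H} ∋ H.
size 1: {C}, {G}; under {C} V still reaches {G,H} ∋ H.
{C,G}: V⊥H given {C,G} in G with V→· removed — back-door holds.
P(H|do(V)) = Σ_{C,G} P(H|V,C,G)·P(C,G).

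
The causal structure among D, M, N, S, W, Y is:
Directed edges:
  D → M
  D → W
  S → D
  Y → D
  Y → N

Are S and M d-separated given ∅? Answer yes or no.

Bayes-Ball from S | ∅ reaches {D,M,W}.
M ∈ reach(S|∅) ⇒ S ⊥̸ M | ∅.

No — S and M are d-connected given ∅.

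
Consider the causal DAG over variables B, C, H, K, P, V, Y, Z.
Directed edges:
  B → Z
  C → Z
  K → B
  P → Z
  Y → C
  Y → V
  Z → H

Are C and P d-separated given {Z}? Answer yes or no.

No — C and P are d-connected given {Z}.

Bayes-Ball from C | {Z} reaches {B,K,P,V,Y}.
P ∈ reach(C|{Z}) ⇒ C ⊥̸ P | {Z}.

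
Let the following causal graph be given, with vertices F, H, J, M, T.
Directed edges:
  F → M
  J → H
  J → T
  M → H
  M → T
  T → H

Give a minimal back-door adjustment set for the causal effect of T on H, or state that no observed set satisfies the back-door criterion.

desc(T)\{T}={H}; candidates ⊆ {F,J,M}.
size 0: {}; under {} T still reaches {F,H,J,M} ∋ H.
size 1: {F}, {J}, {M}; under {F} T still reaches {H,J,M} ∋ H.
{J,M}: T⊥H given {J,M} in G with T→· removed — back-door holds.

T→H: minimal back-door set {J, M}.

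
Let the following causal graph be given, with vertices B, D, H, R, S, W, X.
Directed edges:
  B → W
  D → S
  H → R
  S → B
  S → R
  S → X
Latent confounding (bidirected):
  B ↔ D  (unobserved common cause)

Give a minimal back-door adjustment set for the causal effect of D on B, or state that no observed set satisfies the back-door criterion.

D→B: no observed back-door set.

desc(D)\{D}={B,R,S,W,X}; candidates ⊆ {H}.
D↔B: latent back-door arc(s) into D.
size 0: {}; under {} D still reaches {B,W} ∋ B.
size 1: {H}; under {H} D still reaches {B,W} ∋ B.
D↔B cannot be blocked by any observed set — no back-door set.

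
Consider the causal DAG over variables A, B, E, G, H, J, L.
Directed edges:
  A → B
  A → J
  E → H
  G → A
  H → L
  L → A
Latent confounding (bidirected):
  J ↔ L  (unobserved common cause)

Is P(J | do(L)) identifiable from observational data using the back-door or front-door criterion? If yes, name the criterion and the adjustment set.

P(J|do(L)): frontdoor, adjust for {A}.

desc(L)\{L}={A,B,J}; candidates ⊆ {E,G,H}.
L↔J: latent back-door arc(s) into L.
size 0: {}; under {} L still reaches {E,H,J} ∋ J.
size 1: {E}, {G}, {H}; under {E} L still reaches {H,J} ∋ J.
size 2: {E,G}, {E,H}, {G,H}; under {E,G} L still reaches {H,J} ∋ J.
L↔J cannot be blocked by any observed set — no back-door set.
{A}: (i) intercepts every directed L→J path; (ii) no back-door L→{A}; (iii) {L} blocks every back-door {A}→J. Front-door holds.
P(J|do(L)) = Σ_{A} P(A|L) Σ_{L'} P(J|A,L')P(L').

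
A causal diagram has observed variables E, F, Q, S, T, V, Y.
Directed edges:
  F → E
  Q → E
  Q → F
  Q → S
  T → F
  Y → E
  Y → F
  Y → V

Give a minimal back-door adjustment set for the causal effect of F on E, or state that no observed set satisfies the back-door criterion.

desc(F)\{F}={E}; candidates ⊆ {Q,S,T,V,Y}.
size 0: {}; under {} F still reaches {E,Q,S,T,V,Y} ∋ E.
size 1: {Q}, {S}, {T} …(+2); under {Q} F still reaches {E,T,V,Y} ∋ E.
{Q,Y}: F⊥E given {Q,Y} in G with F→· removed — back-door holds.

F→E: minimal back-door set {Q, Y}.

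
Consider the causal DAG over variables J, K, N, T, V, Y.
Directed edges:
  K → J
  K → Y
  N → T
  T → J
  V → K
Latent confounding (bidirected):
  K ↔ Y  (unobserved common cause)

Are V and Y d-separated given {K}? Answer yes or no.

No — V and Y are d-connected given {K}.

Bayes-Ball from V | {K} reaches {Y}.
Y ∈ reach(V|{K}) ⇒ V ⊥̸ Y | {K}.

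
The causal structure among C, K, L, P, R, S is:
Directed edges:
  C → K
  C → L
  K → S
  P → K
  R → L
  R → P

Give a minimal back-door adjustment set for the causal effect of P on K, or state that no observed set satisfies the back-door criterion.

desc(P)\{P}={K,S}; candidates ⊆ {C,L,R}.
∅: P⊥K given ∅ in G with P→· removed — back-door holds.

P→K: minimal back-door set ∅.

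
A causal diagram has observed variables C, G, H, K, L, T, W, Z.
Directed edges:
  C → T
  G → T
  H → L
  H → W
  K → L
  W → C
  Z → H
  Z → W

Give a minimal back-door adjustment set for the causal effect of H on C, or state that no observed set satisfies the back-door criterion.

desc(H)\{H}={C,L,T,W}; candidates ⊆ {G,K,Z}.
size 0: {}; under {} H still reaches {C,T,W,Z} ∋ C.
{Z}: H⊥C given {Z} in G with H→· removed — back-door holds.

H→C: minimal back-door set {Z}.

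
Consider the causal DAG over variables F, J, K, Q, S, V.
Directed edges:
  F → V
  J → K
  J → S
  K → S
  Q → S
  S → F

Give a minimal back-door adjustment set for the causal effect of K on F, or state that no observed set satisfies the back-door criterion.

desc(K)\{K}={F,S,V}; candidates ⊆ {J,Q}.
size 0: {}; under {} K still reaches {F,J,S,V} ∋ F.
{J}: K⊥F given {J} in G with K→· removed — back-door holds.

K→F: minimal back-door set {J}.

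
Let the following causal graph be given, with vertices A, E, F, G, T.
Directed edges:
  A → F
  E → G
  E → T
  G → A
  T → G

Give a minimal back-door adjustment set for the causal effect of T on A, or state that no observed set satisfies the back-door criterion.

T→A: minimal back-door set {E}.

desc(T)\{T}={A,F,G}; candidates ⊆ {E}.
size 0: {}; under {} T still reaches {A,E,F,G} ∋ A.
{E}: T⊥A given {E} in G with T→· removed — back-door holds.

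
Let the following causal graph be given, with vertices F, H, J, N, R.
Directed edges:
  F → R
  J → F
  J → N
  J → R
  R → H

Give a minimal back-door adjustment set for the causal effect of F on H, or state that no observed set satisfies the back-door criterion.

desc(F)\{F}={H,R}; candidates ⊆ {J,N}.
size 0: {}; under {} F still reaches {H,J,N,R} ∋ H.
{J}: F⊥H given {J} in G with F→· removed — back-door holds.

F→H: minimal back-door set {J}.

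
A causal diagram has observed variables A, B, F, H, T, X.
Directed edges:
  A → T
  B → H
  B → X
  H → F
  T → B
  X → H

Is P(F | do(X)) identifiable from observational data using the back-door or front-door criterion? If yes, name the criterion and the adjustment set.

P(F|do(X)): backdoor, adjust for {B}.

desc(X)\{X}={F,H}; candidates ⊆ {A,B,T}.
size 0: {}; under {} X still reaches {A,B,F,H,T} ∋ F.
{B}: X⊥F given {B} in G with X→· removed — back-door holds.
P(F|do(X)) = Σ_{B} P(F|X,B)·P(B).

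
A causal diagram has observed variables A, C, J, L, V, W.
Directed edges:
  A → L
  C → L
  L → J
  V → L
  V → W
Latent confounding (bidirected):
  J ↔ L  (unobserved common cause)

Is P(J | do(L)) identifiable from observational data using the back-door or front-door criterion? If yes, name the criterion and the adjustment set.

P(J|do(L)): not identifiable (no BD/FD set).

desc(L)\{L}={J}; candidates ⊆ {A,C,V,W}.
L↔J: latent back-door arc(s) into L.
size 0: {}; under {} L still reaches {A,C,J,V,W} ∋ J.
size 1: {A}, {C}, {V} …(+1); under {A} L still reaches {C,J,V,W} ∋ J.
size 2: {A,C}, {A,V}, {A,W} …(+3); under {A,C} L still reaches {J,V,W} ∋ J.
L↔J cannot be blocked by any observed set — no back-door set.
No mediator lies on a directed L→…→J path.
Neither criterion identifies P(J|do(L)) in this graph.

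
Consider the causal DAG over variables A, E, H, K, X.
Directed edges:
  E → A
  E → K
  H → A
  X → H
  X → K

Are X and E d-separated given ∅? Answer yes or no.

Bayes-Ball from X | ∅ reaches {A,H,K}.
E ∉ reach(X|∅) ⇒ X ⊥ E | ∅.

Yes — X ⊥ E | ∅.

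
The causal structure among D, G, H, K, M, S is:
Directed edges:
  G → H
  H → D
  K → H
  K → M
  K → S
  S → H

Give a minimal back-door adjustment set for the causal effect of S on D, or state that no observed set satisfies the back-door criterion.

desc(S)\{S}={D,H}; candidates ⊆ {G,K,M}.
size 0: {}; under {} S still reaches {D,H,K,M} ∋ D.
{K}: S⊥D given {K} in G with S→· removed — back-door holds.

S→D: minimal back-door set {K}.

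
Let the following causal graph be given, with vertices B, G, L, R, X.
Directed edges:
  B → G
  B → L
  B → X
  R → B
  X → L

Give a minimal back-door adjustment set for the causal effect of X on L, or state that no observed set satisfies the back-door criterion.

desc(X)\{X}={L}; candidates ⊆ {B,G,R}.
size 0: {}; under {} X still reaches {B,G,L,R} ∋ L.
{B}: X⊥L given {B} in G with X→· removed — back-door holds.

X→L: minimal back-door set {B}.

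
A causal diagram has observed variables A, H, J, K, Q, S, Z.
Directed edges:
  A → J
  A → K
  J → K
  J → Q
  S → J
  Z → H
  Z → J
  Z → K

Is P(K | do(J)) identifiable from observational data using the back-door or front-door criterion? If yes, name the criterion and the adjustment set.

P(K|do(J)): backdoor, adjust for {A, Z}.

desc(J)\{J}={K,Q}; candidates ⊆ {A,H,S,Z}.
size 0: {}; under {} J still reaches {A,H,K,S,Z} ∋ K.
size 1: {A}, {H}, {S} …(+1); under {A} J still reaches {H,K,S,Z} ∋ K.
{A,Z}: J⊥K given {A,Z} in G with J→· removed — back-door holds.
P(K|do(J)) = Σ_{A,Z} P(K|J,A,Z)·P(A,Z).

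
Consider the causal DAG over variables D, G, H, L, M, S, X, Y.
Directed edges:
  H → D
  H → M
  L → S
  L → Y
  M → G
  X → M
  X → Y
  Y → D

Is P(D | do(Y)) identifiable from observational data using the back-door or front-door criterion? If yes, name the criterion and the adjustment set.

desc(Y)\{Y}={D}; candidates ⊆ {G,H,L,M,S,X}.
∅: Y⊥D given ∅ in G with Y→· removed — back-door holds.
P(D|do(Y)) = P(D|Y) — no adjustment needed.

P(D|do(Y)): backdoor, adjust for ∅.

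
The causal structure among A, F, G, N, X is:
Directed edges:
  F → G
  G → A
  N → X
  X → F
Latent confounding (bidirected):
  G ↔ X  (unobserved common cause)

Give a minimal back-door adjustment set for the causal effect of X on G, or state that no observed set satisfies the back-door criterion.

desc(X)\{X}={A,F,G}; candidates ⊆ {N}.
X↔G: latent back-door arc(s) into X.
size 0: {}; under {} X still reaches {A,G,N} ∋ G.
size 1: {N}; under {N} X still reaches {A,G} ∋ G.
X↔G cannot be blocked by any observed set — no back-door set.

X→G: no observed back-door set.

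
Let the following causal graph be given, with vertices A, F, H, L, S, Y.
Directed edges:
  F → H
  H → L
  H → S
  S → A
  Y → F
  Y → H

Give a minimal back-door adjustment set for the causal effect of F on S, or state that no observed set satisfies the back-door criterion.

F→S: minimal back-door set {Y}.

desc(F)\{F}={A,H,L,S}; candidates ⊆ {Y}.
size 0: {}; under {} F still reaches {A,H,L,S,Y} ∋ S.
{Y}: F⊥S given {Y} in G with F→· removed — back-door holds.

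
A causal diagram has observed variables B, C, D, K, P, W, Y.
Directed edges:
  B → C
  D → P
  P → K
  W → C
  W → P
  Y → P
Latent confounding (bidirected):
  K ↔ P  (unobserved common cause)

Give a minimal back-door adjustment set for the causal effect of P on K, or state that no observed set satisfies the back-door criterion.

desc(P)\{P}={K}; candidates ⊆ {B,C,D,W,Y}.
P↔K: latent back-door arc(s) into P.
size 0: {}; under {} P still reaches {C,D,K,W,Y} ∋ K.
size 1: {B}, {C}, {D} …(+2); under {B} P still reaches {C,D,K,W,Y} ∋ K.
size 2: {B,C}, {B,D}, {B,W} …(+7); under {B,C} P still reaches {D,K,W,Y} ∋ K.
P↔K cannot be blocked by any observed set — no back-door set.

P→K: no observed back-door set.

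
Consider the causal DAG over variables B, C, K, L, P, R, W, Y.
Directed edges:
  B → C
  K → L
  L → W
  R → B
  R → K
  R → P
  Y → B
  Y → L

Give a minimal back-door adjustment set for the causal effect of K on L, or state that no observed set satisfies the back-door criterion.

K→L: minimal back-door set ∅.

desc(K)\{K}={L,W}; candidates ⊆ {B,C,P,R,Y}.
∅: K⊥L given ∅ in G with K→· removed — back-door holds.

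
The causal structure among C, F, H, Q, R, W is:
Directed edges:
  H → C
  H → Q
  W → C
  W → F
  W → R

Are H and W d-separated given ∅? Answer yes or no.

Yes — H ⊥ W | ∅.

Bayes-Ball from H | ∅ reaches {C,Q}.
W ∉ reach(H|∅) ⇒ H ⊥ W | ∅.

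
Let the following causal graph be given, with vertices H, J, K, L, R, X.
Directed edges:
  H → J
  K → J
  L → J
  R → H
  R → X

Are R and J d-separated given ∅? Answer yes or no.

Bayes-Ball from R | ∅ reaches {H,J,X}.
J ∈ reach(R|∅) ⇒ R ⊥̸ J | ∅.

No — R and J are d-connected given ∅.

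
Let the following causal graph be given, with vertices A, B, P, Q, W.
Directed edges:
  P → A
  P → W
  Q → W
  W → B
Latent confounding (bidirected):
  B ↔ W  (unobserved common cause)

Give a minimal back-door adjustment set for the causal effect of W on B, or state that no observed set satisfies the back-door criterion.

desc(W)\{W}={B}; candidates ⊆ {A,P,Q}.
W↔B: latent back-door arc(s) into W.
size 0: {}; under {} W still reaches {A,B,P,Q} ∋ B.
size 1: {A}, {P}, {Q}; under {A} W still reaches {B,P,Q} ∋ B.
size 2: {A,P}, {A,Q}, {P,Q}; under {A,P} W still reaches {B,Q} ∋ B.
W↔B cannot be blocked by any observed set — no back-door set.

W→B: no observed back-door set.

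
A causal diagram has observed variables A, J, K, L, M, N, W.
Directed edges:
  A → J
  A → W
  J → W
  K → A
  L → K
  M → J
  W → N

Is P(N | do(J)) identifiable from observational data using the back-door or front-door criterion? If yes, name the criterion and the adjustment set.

desc(J)\{J}={N,W}; candidates ⊆ {A,K,L,M}.
size 0: {}; under {} J still reaches {A,K,L,M,N,W} ∋ N.
{A}: J⊥N given {A} in G with J→· removed — back-door holds.
P(N|do(J)) = Σ_{A} P(N|J,A)·P(A).

P(N|do(J)): backdoor, adjust for {A}.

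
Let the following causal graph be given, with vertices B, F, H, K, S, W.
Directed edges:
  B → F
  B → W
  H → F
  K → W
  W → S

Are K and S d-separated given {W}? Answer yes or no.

Bayes-Ball from K | {W} reaches {B,F}.
S ∉ reach(K|{W}) ⇒ K ⊥ S | {W}.

Yes — K ⊥ S | {W}.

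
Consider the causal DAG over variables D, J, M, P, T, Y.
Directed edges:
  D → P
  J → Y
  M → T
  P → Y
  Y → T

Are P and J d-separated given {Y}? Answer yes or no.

Bayes-Ball from P | {Y} reaches {D,J}.
J ∈ reach(P|{Y}) ⇒ P ⊥̸ J | {Y}.

No — P and J are d-connected given {Y}.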